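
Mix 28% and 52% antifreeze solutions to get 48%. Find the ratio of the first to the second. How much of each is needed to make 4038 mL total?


Let x parts of 28% mix with y parts of 52%.
28x + 52y = 48(x + y)
28x + 52y = 48x + 48y
x(28 - 48) = y(48 - 52)
x/y = (52 - 48)/(48 - 28) = 4/20
Simplify: 1:5
Total parts = 6; one part = 4038/6 = 673.00 mL
28% solution: 1×673.00 = 673.00 mL
52% solution: 5×673.00 = 3365.00 mL
= ratio 1:5; 673.00 mL and 3365.00 mL

ratio 1:5; 673.00 mL and 3365.00 mL


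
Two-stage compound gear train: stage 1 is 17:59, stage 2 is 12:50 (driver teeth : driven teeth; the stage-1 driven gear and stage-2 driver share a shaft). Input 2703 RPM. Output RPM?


Stage 1: RPM_B = RPM_A × t_A/t_B = 2703 × 17/59 = 45951/59 ≈ 778.83
B and C share a shaft → RPM_C = RPM_B
Stage 2: RPM_D = RPM_C × t_C/t_D = RPM_A × (t_A×t_C)/(t_B×t_D)
Overall ratio = (17×12)/(59×50) = 204/2950
RPM_D = 2703 × 204/2950 = 551412/2950
≈ 186.92 RPM

186.92 RPM


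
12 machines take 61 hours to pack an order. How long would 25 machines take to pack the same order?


Inverse proportion: x × y = constant
k = 12 × 61 = 732
y₂ = k / 25 = 732 / 25
= 29.28

29.28


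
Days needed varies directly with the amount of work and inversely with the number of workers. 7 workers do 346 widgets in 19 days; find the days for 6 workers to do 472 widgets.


Days ∝ work / workers, so d₂ = d₁ × (m₁/m₂) × (w₂/w₁)
Workers factor (inverse): 7/6 ≈ 1.1667
Work factor (direct): 472/346 ≈ 1.3642
d₂ = 19 × 7/6 × 472/346 = (19 × 7 × 472) / (6 × 346) = 62776/2076
≈ 30.24 days

30.24 days


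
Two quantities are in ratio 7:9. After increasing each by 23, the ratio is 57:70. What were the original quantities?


Let A = 7k, B = 9k.
(7k + 23) / (9k + 23) = 57/70
Cross-multiply: 70(7k + 23) = 57(9k + 23)
490k + 1610 = 513k + 1311
490k - 513k = 1311 - 1610
-23k = -299
k = -299/-23 = 13
A = 7×13 = 91, B = 9×13 = 117
= A = 91, B = 117

A = 91, B = 117


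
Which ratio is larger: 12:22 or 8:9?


12/22 = 0.5455
8/9 = 0.8889
0.5455 < 0.8889, so 12:22 is less
= 8:9

8:9


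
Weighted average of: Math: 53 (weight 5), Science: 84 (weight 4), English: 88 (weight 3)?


Numerator = 53×5 + 84×4 + 88×3
= 265 + 336 + 264
= 865
Total weight = 12
Weighted avg = 865/12
= 72.08

72.08


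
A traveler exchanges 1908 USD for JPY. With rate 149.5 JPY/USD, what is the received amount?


Amount × rate = 1908 × 149.5
= 285246.00 JPY

285246.00 JPY


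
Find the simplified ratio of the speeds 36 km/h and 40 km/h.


Ratio = 36:40
GCD = 4
Simplified = 9:10
Time ratio (same distance) = 10:9
Speed ratio = 9:10

9:10


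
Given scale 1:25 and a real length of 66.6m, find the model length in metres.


Model size = real / scale
= 66.6 / 25
= 2.6640 m

2.6640 m


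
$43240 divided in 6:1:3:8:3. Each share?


Total parts = 6 + 1 + 3 + 8 + 3 = 21
Part 1: 43240 × 6/21 = 12354.29
Part 2: 43240 × 1/21 = 2059.05
Part 3: 43240 × 3/21 = 6177.14
Part 4: 43240 × 8/21 = 16472.38
Part 5: 43240 × 3/21 = 6177.14
= Part 1: $12354.29, Part 2: $2059.05, Part 3: $6177.14, Part 4: $16472.38, Part 5: $6177.14

Part 1: $12354.29, Part 2: $2059.05, Part 3: $6177.14, Part 4: $16472.38, Part 5: $6177.14


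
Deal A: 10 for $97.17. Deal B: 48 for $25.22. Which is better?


Deal A: $97.17/10 = $9.7170/unit
Deal B: $25.22/48 = $0.5254/unit
B is cheaper per unit
= Deal B

Deal B


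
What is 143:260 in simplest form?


GCD(143, 260) = 13
143/13 : 260/13
= 11:20

11:20


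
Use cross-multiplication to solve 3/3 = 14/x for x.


Cross multiply: 3 × x = 3 × 14
3x = 42
x = 42 / 3
= 14.00

14.00


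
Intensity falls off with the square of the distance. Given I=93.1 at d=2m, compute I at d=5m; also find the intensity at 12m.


I₁d₁² = I₂d₂²
I at 5m = 93.1 × (2/5)² = 93.1 × 4/25 = 372.4/25 = 14.8960
I at 12m = 93.1 × (2/12)² = 93.1 × 4/144 = 372.4/144 ≈ 2.5861
= 14.8960 and 2.5861

14.8960 and 2.5861


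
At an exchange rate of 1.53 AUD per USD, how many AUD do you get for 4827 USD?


Amount × rate = 4827 × 1.53
= 7385.31 AUD

7385.31 AUD


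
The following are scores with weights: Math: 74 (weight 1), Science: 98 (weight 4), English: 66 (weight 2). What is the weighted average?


Numerator = 74×1 + 98×4 + 66×2
= 74 + 392 + 132
= 598
Total weight = 7
Weighted avg = 598/7
= 85.43

85.43


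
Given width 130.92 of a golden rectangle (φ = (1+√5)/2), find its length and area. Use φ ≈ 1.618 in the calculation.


φ = (1 + √5) / 2 ≈ 1.618
Length = width × φ = 130.92 × 1.618 = 211.82856
≈ 211.83
Area = width × length = 130.92 × 211.82856 = 27732.5950752 ≈ 27732.60
= Length: 211.83, Area: 27732.60

Length: 211.83, Area: 27732.60


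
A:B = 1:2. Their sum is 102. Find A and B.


Let A = 1k, B = 2k.
1k + 2k = 102
3k = 102 → k = 102/3 = 34
A = 1×34 = 34, B = 2×34 = 68
= A = 34, B = 68

A = 34, B = 68


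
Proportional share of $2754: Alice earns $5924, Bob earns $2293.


Total income = 5924 + 2293 = $8217
Alice: $2754 × 5924/8217 = $1985.48
Bob: $2754 × 2293/8217 = $768.52
= Alice: $1985.48, Bob: $768.52

Alice: $1985.48, Bob: $768.52


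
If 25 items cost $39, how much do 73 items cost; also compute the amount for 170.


Direct proportion: y/x = constant
k = 39/25 = 1.5600
y at x=73: k × 73 = 39 × 73 / 25 = 2847/25 = 113.88
y at x=170: k × 170 = 39 × 170 / 25 = 6630/25 = 265.20
= 113.88 and 265.20

113.88 and 265.20


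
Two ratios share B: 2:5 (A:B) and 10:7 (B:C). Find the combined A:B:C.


Match B: multiply A:B by 10 → 20:50
Multiply B:C by 5 → 50:35
Combined: 20:50:35
GCD = 5
= 4:10:7

4:10:7


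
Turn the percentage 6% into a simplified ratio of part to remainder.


6% means 6 parts out of 100; remainder = 94
Part : remainder = 6:94
GCD = 2
= 3:47

3:47


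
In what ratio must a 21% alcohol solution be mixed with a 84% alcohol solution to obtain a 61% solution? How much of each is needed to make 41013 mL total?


Let x parts of 21% mix with y parts of 84%.
21x + 84y = 61(x + y)
21x + 84y = 61x + 61y
x(21 - 61) = y(61 - 84)
x/y = (84 - 61)/(61 - 21) = 23/40
Simplify: 23:40
Total parts = 63; one part = 41013/63 = 651.00 mL
21% solution: 23×651.00 = 14973.00 mL
84% solution: 40×651.00 = 26040.00 mL
= ratio 23:40; 14973.00 mL and 26040.00 mL

ratio 23:40; 14973.00 mL and 26040.00 mL


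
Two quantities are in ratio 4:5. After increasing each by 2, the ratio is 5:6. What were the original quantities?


Let A = 4k, B = 5k.
(4k + 2) / (5k + 2) = 5/6
Cross-multiply: 6(4k + 2) = 5(5k + 2)
24k + 12 = 25k + 10
24k - 25k = 10 - 12
-1k = -2
k = -2/-1 = 2
A = 4×2 = 8, B = 5×2 = 10
= A = 8, B = 10

A = 8, B = 10


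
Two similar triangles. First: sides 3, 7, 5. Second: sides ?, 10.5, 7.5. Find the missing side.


Scale factor = 10.5/7 = 1.5
Missing side = 3 × 1.5
= 4.5

4.5


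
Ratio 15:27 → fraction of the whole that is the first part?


Total parts = 15 + 27 = 42
First part: 15/42 = 5/14
= 5/14

5/14


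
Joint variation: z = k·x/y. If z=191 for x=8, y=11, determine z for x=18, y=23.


z = k·x/y
Solve for k using the known point: k = z·y/x = 191×11/8 = 2101/8 = 262.6250
Now evaluate at x=18, y=23:
z = k × 18 / 23 = (2101 × 18) / (8 × 23) = 37818/184
≈ 205.5326

205.5326


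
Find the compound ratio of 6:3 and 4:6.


Compound ratio = (6×4) : (3×6)
= 24:18
GCD = 6
= 4:3

4:3


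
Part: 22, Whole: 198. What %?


Percentage = (part / whole) × 100
= (22 / 198) × 100
≈ 11.11%

11.11%


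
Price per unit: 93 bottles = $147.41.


Unit rate = total / quantity
= 147.41 / 93
= $1.59 per unit

$1.59 per unit


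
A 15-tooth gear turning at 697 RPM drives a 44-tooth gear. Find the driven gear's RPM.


Gear ratio = 15:44 = 15:44
RPM_B = RPM_A × (teeth_A / teeth_B)
= 697 × (15/44)
= 237.6 RPM

237.6 RPM


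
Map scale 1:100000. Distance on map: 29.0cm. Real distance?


Real distance = map distance × scale
= 29.0cm × 100000
= 2900000 cm = 29000.0 m
= 29.000 km

29.000 km


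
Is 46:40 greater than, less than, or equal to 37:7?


46/40 = 1.1500
37/7 = 5.2857
1.1500 < 5.2857, so 46:40 is less
= less than

less than


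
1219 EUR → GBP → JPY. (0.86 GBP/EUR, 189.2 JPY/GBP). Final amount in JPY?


Step 1: 1219 EUR × 0.86 = 1048.34 GBP
Step 2: 1048.34 GBP × 189.2 = 198345.93 JPY
Implied rate EUR→JPY = 0.86 × 189.2 = 162.7120
= 198345.93 JPY

198345.93 JPY


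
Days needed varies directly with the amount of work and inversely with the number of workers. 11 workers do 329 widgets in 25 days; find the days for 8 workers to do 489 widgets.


Days ∝ work / workers, so d₂ = d₁ × (m₁/m₂) × (w₂/w₁)
Workers factor (inverse): 11/8 = 1.3750
Work factor (direct): 489/329 ≈ 1.4863
d₂ = 25 × 11/8 × 489/329 = (25 × 11 × 489) / (8 × 329) = 134475/2632
≈ 51.09 days

51.09 days


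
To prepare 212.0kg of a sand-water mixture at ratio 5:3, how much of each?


Total parts = 5 + 3 = 8
sand: 212.0 × 5/8 = 132.5kg
water: 212.0 × 3/8 = 79.5kg
= 132.5kg and 79.5kg

132.5kg and 79.5kg


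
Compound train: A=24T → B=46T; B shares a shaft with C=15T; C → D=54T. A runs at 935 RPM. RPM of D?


Stage 1: RPM_B = RPM_A × t_A/t_B = 935 × 24/46 = 22440/46 ≈ 487.83
B and C share a shaft → RPM_C = RPM_B
Stage 2: RPM_D = RPM_C × t_C/t_D = RPM_A × (t_A×t_C)/(t_B×t_D)
Overall ratio = (24×15)/(46×54) = 360/2484
RPM_D = 935 × 360/2484 = 336600/2484
≈ 135.51 RPM

135.51 RPM


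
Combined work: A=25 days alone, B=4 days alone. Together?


Rate of A = 1/25 per day
Rate of B = 1/4 per day
Combined rate = 1/25 + 1/4 = 29/100 = 0.2900 per day
Days = 1 / combined rate = 100/29
≈ 3.45 days

3.45 days


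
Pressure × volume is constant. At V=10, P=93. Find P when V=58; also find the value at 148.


Inverse proportion: x × y = constant
k = 10 × 93 = 930
At x=58: k/58 = 16.03
At x=148: k/148 = 6.28
= 16.03 and 6.28

16.03 and 6.28


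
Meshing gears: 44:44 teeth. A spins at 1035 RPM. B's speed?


Gear ratio = 44:44 = 1:1
RPM_B = RPM_A × (teeth_A / teeth_B)
= 1035 × (44/44)
= 1035.0 RPM

1035.0 RPM


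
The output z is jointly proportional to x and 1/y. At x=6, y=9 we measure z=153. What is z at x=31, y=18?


z = k·x/y
Solve for k using the known point: k = z·y/x = 153×9/6 = 1377/6 = 229.5000
Now evaluate at x=31, y=18:
z = k × 31 / 18 = (1377 × 31) / (6 × 18) = 42687/108
= 395.2500

395.2500


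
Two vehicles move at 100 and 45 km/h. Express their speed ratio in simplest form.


Ratio = 100:45
GCD = 5
Simplified = 20:9
Time ratio (same distance) = 9:20
Speed ratio = 20:9

20:9


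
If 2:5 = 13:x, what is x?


Cross multiply: 2 × x = 5 × 13
2x = 65
x = 65 / 2
= 32.50

32.50


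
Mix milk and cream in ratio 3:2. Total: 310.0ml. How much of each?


Total parts = 3 + 2 = 5
milk: 310.0 × 3/5 = 186.0ml
cream: 310.0 × 2/5 = 124.0ml
= 186.0ml and 124.0ml

186.0ml and 124.0ml


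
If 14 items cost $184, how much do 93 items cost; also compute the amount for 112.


Direct proportion: y/x = constant
k = 184/14 ≈ 13.1429
y at x=93: k × 93 = 184 × 93 / 14 = 17112/14 ≈ 1222.29
y at x=112: k × 112 = 184 × 112 / 14 = 20608/14 = 1472.00
= 1222.29 and 1472.00

1222.29 and 1472.00


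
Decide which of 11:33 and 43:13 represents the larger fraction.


11/33 = 0.3333
43/13 = 3.3077
0.3333 < 3.3077, so 11:33 is less
= 43:13

43:13


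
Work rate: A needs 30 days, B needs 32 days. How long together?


Rate of A = 1/30 per day
Rate of B = 1/32 per day
Combined rate = 1/30 + 1/32 = 62/960 ≈ 0.0646 per day
Days = 1 / combined rate = 960/62
≈ 15.48 days

15.48 days


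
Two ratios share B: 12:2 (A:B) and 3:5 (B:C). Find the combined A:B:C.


Match B: multiply A:B by 3 → 36:6
Multiply B:C by 2 → 6:10
Combined: 36:6:10
GCD = 2
= 18:3:5

18:3:5


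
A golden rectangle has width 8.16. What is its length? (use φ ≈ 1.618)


φ = (1 + √5) / 2 ≈ 1.618
Length = width × φ = 8.16 × 1.618 = 13.20288
≈ 13.20

13.20


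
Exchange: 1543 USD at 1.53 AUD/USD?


Amount × rate = 1543 × 1.53
= 2360.79 AUD

2360.79 AUD


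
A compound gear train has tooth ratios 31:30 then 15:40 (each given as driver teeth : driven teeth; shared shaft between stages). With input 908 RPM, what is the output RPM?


Stage 1: RPM_B = RPM_A × t_A/t_B = 908 × 31/30 = 28148/30 ≈ 938.27
B and C share a shaft → RPM_C = RPM_B
Stage 2: RPM_D = RPM_C × t_C/t_D = RPM_A × (t_A×t_C)/(t_B×t_D)
Overall ratio = (31×15)/(30×40) = 465/1200
RPM_D = 908 × 465/1200 = 422220/1200
= 351.85 RPM

351.85 RPM


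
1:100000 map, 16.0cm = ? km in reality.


Real distance = map distance × scale
= 16.0cm × 100000
= 1600000 cm = 16000.0 m
= 16.000 km

16.000 km


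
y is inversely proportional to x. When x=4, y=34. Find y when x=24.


Inverse proportion: x × y = constant
k = 4 × 34 = 136
y₂ = k / 24 = 136 / 24
= 5.67

5.67


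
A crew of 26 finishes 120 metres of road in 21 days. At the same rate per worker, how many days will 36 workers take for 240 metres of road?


Days ∝ work / workers, so d₂ = d₁ × (m₁/m₂) × (w₂/w₁)
Workers factor (inverse): 26/36 ≈ 0.7222
Work factor (direct): 240/120 = 2.0000
d₂ = 21 × 26/36 × 240/120 = (21 × 26 × 240) / (36 × 120) = 131040/4320
≈ 30.33 days

30.33 days


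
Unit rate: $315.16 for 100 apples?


Unit rate = total / quantity
= 315.16 / 100
= $3.15 per unit

$3.15 per unit


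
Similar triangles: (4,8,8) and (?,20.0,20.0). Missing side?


Scale factor = 20.0/8 = 2.5
Missing side = 4 × 2.5
= 10.0

10.0


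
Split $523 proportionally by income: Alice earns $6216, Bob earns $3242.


Total income = 6216 + 3242 = $9458
Alice: $523 × 6216/9458 = $343.73
Bob: $523 × 3242/9458 = $179.27
= Alice: $343.73, Bob: $179.27

Alice: $343.73, Bob: $179.27


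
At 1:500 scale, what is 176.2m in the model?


Model size = real / scale
= 176.2 / 500
= 0.3524 m

0.3524 m


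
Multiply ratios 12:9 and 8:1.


Compound ratio = (12×8) : (9×1)
= 96:9
GCD = 3
= 32:3

32:3


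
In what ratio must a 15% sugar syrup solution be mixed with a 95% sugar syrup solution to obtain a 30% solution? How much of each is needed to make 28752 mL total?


Let x parts of 15% mix with y parts of 95%.
15x + 95y = 30(x + y)
15x + 95y = 30x + 30y
x(15 - 30) = y(30 - 95)
x/y = (95 - 30)/(30 - 15) = 65/15
Simplify: 13:3
Total parts = 16; one part = 28752/16 = 1797.00 mL
15% solution: 13×1797.00 = 23361.00 mL
95% solution: 3×1797.00 = 5391.00 mL
= ratio 13:3; 23361.00 mL and 5391.00 mL

ratio 13:3; 23361.00 mL and 5391.00 mL


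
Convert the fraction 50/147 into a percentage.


Percentage = (part / whole) × 100
= (50 / 147) × 100
≈ 34.01%

34.01%


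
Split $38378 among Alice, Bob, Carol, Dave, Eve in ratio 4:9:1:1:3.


Total parts = 4 + 9 + 1 + 1 + 3 = 18
Alice: 38378 × 4/18 = 8528.44
Bob: 38378 × 9/18 = 19189.00
Carol: 38378 × 1/18 = 2132.11
Dave: 38378 × 1/18 = 2132.11
Eve: 38378 × 3/18 = 6396.33
= Alice: $8528.44, Bob: $19189.00, Carol: $2132.11, Dave: $2132.11, Eve: $6396.33

Alice: $8528.44, Bob: $19189.00, Carol: $2132.11, Dave: $2132.11, Eve: $6396.33


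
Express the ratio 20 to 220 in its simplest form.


GCD(20, 220) = 20
20/20 : 220/20
= 1:11

1:11


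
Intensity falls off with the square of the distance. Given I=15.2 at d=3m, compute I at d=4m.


I₁d₁² = I₂d₂²
I₂ = I₁ × (d₁/d₂)²
= 15.2 × (3/4)²
= 15.2 × 9/16
= 136.8/16
= 8.5500

8.5500


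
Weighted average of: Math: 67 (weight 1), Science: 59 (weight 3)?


Numerator = 67×1 + 59×3
= 67 + 177
= 244
Total weight = 4
Weighted avg = 244/4
= 61.00

61.00


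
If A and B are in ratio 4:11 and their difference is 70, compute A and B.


Let A = 4k, B = 11k.
11k - 4k = 70
7k = 70 → k = 70/7 = 10
A = 4×10 = 40, B = 11×10 = 110
= A = 40, B = 110

A = 40, B = 110


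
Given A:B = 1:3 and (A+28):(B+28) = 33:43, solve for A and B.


Let A = 1k, B = 3k.
(1k + 28) / (3k + 28) = 33/43
Cross-multiply: 43(1k + 28) = 33(3k + 28)
43k + 1204 = 99k + 924
43k - 99k = 924 - 1204
-56k = -280
k = -280/-56 = 5
A = 1×5 = 5, B = 3×5 = 15
= A = 5, B = 15

A = 5, B = 15


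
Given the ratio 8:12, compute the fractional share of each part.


Total parts = 8 + 12 = 20
First part: 8/20 = 2/5
Second part: 12/20 = 3/5
= 2/5 and 3/5

2/5 and 3/5


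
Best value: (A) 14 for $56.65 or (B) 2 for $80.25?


Deal A: $56.65/14 = $4.0464/unit
Deal B: $80.25/2 = $40.1250/unit
A is cheaper per unit
= Deal A

Deal A


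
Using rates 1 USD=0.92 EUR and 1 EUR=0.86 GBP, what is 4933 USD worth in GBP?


Step 1: 4933 USD × 0.92 = 4538.36 EUR
Step 2: 4538.36 EUR × 0.86 = 3902.99 GBP
Implied rate USD→GBP = 0.92 × 0.86 = 0.7912
= 3902.99 GBP

3902.99 GBP


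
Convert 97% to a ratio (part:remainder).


97% means 97 parts out of 100; remainder = 3
Part : remainder = 97:3
GCD = 1
= 97:3

97:3


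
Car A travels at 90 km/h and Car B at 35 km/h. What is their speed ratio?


Ratio = 90:35
GCD = 5
Simplified = 18:7
Time ratio (same distance) = 7:18
Speed ratio = 18:7

18:7


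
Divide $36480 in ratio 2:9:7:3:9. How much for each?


Total parts = 2 + 9 + 7 + 3 + 9 = 30
Part 1: 36480 × 2/30 = 2432.00
Part 2: 36480 × 9/30 = 10944.00
Part 3: 36480 × 7/30 = 8512.00
Part 4: 36480 × 3/30 = 3648.00
Part 5: 36480 × 9/30 = 10944.00
= Part 1: $2432.00, Part 2: $10944.00, Part 3: $8512.00, Part 4: $3648.00, Part 5: $10944.00

Part 1: $2432.00, Part 2: $10944.00, Part 3: $8512.00, Part 4: $3648.00, Part 5: $10944.00


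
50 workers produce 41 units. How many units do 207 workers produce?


Direct proportion: y/x = constant
k = 41/50 = 0.8200
y₂ = k × 207 = 41 × 207 / 50 = 8487/50
= 169.74

169.74


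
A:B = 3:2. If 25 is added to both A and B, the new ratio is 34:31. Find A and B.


Let A = 3k, B = 2k.
(3k + 25) / (2k + 25) = 34/31
Cross-multiply: 31(3k + 25) = 34(2k + 25)
93k + 775 = 68k + 850
93k - 68k = 850 - 775
25k = 75
k = 75/25 = 3
A = 3×3 = 9, B = 2×3 = 6
= A = 9, B = 6

A = 9, B = 6


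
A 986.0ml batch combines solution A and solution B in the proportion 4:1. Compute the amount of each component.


Total parts = 4 + 1 = 5
solution A: 986.0 × 4/5 = 788.8ml
solution B: 986.0 × 1/5 = 197.2ml
= 788.8ml and 197.2ml

788.8ml and 197.2ml


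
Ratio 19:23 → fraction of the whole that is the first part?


Total parts = 19 + 23 = 42
First part: 19/42 = 19/42
= 19/42

19/42


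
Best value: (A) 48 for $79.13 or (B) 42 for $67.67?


Deal A: $79.13/48 = $1.6485/unit
Deal B: $67.67/42 = $1.6112/unit
B is cheaper per unit
= Deal B

Deal B


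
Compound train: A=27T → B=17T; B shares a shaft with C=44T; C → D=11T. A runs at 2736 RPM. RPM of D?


Stage 1: RPM_B = RPM_A × t_A/t_B = 2736 × 27/17 = 73872/17 ≈ 4345.41
B and C share a shaft → RPM_C = RPM_B
Stage 2: RPM_D = RPM_C × t_C/t_D = RPM_A × (t_A×t_C)/(t_B×t_D)
Overall ratio = (27×44)/(17×11) = 1188/187
RPM_D = 2736 × 1188/187 = 3250368/187
≈ 17381.65 RPM

17381.65 RPM


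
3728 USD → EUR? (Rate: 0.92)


Amount × rate = 3728 × 0.92
= 3429.76 EUR

3429.76 EUR


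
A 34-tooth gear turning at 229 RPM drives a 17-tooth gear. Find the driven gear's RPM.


Gear ratio = 34:17 = 2:1
RPM_B = RPM_A × (teeth_A / teeth_B)
= 229 × (34/17)
= 458.0 RPM

458.0 RPM


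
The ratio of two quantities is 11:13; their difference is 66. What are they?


Let A = 11k, B = 13k.
13k - 11k = 66
2k = 66 → k = 66/2 = 33
A = 11×33 = 363, B = 13×33 = 429
= A = 363, B = 429

A = 363, B = 429


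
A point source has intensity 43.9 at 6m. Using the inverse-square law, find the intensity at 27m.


I₁d₁² = I₂d₂²
I₂ = I₁ × (d₁/d₂)²
= 43.9 × (6/27)²
= 43.9 × 36/729
= 1580.4/729
≈ 2.1679

2.1679


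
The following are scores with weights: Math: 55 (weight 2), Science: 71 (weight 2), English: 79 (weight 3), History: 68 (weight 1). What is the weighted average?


Numerator = 55×2 + 71×2 + 79×3 + 68×1
= 110 + 142 + 237 + 68
= 557
Total weight = 8
Weighted avg = 557/8
= 69.63

69.63


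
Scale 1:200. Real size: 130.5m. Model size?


Model size = real / scale
= 130.5 / 200
= 0.6525 m

0.6525 m


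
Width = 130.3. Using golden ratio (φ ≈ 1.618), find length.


φ = (1 + √5) / 2 ≈ 1.618
Length = width × φ = 130.3 × 1.618 = 210.8254
≈ 210.83

210.83


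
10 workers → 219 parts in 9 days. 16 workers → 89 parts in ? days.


Days ∝ work / workers, so d₂ = d₁ × (m₁/m₂) × (w₂/w₁)
Workers factor (inverse): 10/16 = 0.6250
Work factor (direct): 89/219 ≈ 0.4064
d₂ = 9 × 10/16 × 89/219 = (9 × 10 × 89) / (16 × 219) = 8010/3504
≈ 2.29 days

2.29 days


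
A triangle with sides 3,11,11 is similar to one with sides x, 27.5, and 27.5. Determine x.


Scale factor = 27.5/11 = 2.5
Missing side = 3 × 2.5
= 7.5

7.5


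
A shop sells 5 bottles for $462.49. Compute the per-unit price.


Unit rate = total / quantity
= 462.49 / 5
= $92.50 per unit

$92.50 per unit


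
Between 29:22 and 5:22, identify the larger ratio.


29/22 = 1.3182
5/22 = 0.2273
1.3182 > 0.2273, so 29:22 is greater
= 29:22

29:22


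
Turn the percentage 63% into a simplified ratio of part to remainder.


63% means 63 parts out of 100; remainder = 37
Part : remainder = 63:37
GCD = 1
= 63:37

63:37


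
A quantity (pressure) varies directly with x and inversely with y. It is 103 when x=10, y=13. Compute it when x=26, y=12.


z = k·x/y
Solve for k using the known point: k = z·y/x = 103×13/10 = 1339/10 = 133.9000
Now evaluate at x=26, y=12:
z = k × 26 / 12 = (1339 × 26) / (10 × 12) = 34814/120
≈ 290.1167

290.1167


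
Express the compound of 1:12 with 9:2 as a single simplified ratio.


Compound ratio = (1×9) : (12×2)
= 9:24
GCD = 3
= 3:8

3:8


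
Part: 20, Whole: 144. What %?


Percentage = (part / whole) × 100
= (20 / 144) × 100
≈ 13.89%

13.89%


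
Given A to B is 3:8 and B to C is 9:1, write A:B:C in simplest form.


Match B: multiply A:B by 9 → 27:72
Multiply B:C by 8 → 72:8
Combined: 27:72:8
GCD = 1
= 27:72:8

27:72:8


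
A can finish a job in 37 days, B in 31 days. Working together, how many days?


Rate of A = 1/37 per day
Rate of B = 1/31 per day
Combined rate = 1/37 + 1/31 = 68/1147 ≈ 0.0593 per day
Days = 1 / combined rate = 1147/68
≈ 16.87 days

16.87 days


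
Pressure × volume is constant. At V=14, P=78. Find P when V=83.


Inverse proportion: x × y = constant
k = 14 × 78 = 1092
y₂ = k / 83 = 1092 / 83
= 13.16

13.16


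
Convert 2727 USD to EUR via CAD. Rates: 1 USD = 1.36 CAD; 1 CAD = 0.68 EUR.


Step 1: 2727 USD × 1.36 = 3708.72 CAD
Step 2: 3708.72 CAD × 0.68 = 2521.93 EUR
Implied rate USD→EUR = 1.36 × 0.68 = 0.9248
= 2521.93 EUR

2521.93 EUR


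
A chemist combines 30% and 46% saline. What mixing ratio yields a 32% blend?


Let x parts of 30% mix with y parts of 46%.
30x + 46y = 32(x + y)
30x + 46y = 32x + 32y
x(30 - 32) = y(32 - 46)
x/y = (46 - 32)/(32 - 30) = 14/2
Simplify: 7:1
= 7:1

7:1


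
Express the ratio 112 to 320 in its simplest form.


GCD(112, 320) = 16
112/16 : 320/16
= 7:20

7:20


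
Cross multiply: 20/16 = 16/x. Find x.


Cross multiply: 20 × x = 16 × 16
20x = 256
x = 256 / 20
= 12.80

12.80


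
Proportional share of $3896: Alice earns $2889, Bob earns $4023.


Total income = 2889 + 4023 = $6912
Alice: $3896 × 2889/6912 = $1628.41
Bob: $3896 × 4023/6912 = $2267.59
= Alice: $1628.41, Bob: $2267.59

Alice: $1628.41, Bob: $2267.59


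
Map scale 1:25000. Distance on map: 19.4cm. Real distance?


Real distance = map distance × scale
= 19.4cm × 25000
= 485000 cm = 4850.0 m
= 4.850 km

4.850 km


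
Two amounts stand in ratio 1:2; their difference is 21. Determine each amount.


Let A = 1k, B = 2k.
2k - 1k = 21
1k = 21 → k = 21/1 = 21
A = 1×21 = 21, B = 2×21 = 42
= A = 21, B = 42

A = 21, B = 42


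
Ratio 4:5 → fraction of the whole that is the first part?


Total parts = 4 + 5 = 9
First part: 4/9 = 4/9
= 4/9

4/9


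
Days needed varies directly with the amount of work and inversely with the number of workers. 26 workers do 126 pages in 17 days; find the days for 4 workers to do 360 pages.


Days ∝ work / workers, so d₂ = d₁ × (m₁/m₂) × (w₂/w₁)
Workers factor (inverse): 26/4 = 6.5000
Work factor (direct): 360/126 ≈ 2.8571
d₂ = 17 × 26/4 × 360/126 = (17 × 26 × 360) / (4 × 126) = 159120/504
≈ 315.71 days

315.71 days


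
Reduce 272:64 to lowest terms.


GCD(272, 64) = 16
272/16 : 64/16
= 17:4

17:4


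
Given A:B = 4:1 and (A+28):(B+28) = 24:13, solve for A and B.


Let A = 4k, B = 1k.
(4k + 28) / (1k + 28) = 24/13
Cross-multiply: 13(4k + 28) = 24(1k + 28)
52k + 364 = 24k + 672
52k - 24k = 672 - 364
28k = 308
k = 308/28 = 11
A = 4×11 = 44, B = 1×11 = 11
= A = 44, B = 11

A = 44, B = 11


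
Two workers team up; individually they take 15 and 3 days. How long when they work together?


Rate of A = 1/15 per day
Rate of B = 1/3 per day
Combined rate = 1/15 + 1/3 = 18/45 = 0.4000 per day
Days = 1 / combined rate = 45/18
= 2.50 days

2.50 days


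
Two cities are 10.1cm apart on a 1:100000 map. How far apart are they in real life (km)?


Real distance = map distance × scale
= 10.1cm × 100000
= 1010000 cm = 10100.0 m
= 10.100 km

10.100 km


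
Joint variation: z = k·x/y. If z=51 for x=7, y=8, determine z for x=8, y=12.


z = k·x/y
Solve for k using the known point: k = z·y/x = 51×8/7 = 408/7 ≈ 58.2857
Now evaluate at x=8, y=12:
z = k × 8 / 12 = (408 × 8) / (7 × 12) = 3264/84
≈ 38.8571

38.8571


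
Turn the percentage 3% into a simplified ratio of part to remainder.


3% means 3 parts out of 100; remainder = 97
Part : remainder = 3:97
GCD = 1
= 3:97

3:97


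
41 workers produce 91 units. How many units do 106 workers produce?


Direct proportion: y/x = constant
k = 91/41 ≈ 2.2195
y₂ = k × 106 = 91 × 106 / 41 = 9646/41
≈ 235.27

235.27


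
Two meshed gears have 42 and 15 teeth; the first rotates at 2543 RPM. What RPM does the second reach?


Gear ratio = 42:15 = 14:5
RPM_B = RPM_A × (teeth_A / teeth_B)
= 2543 × (42/15)
= 7120.4 RPM

7120.4 RPM


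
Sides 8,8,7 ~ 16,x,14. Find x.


Scale factor = 16/8 = 2
Missing side = 8 × 2
= 16.0

16.0


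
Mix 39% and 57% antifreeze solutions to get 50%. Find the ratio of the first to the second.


Let x parts of 39% mix with y parts of 57%.
39x + 57y = 50(x + y)
39x + 57y = 50x + 50y
x(39 - 50) = y(50 - 57)
x/y = (57 - 50)/(50 - 39) = 7/11
Simplify: 7:11
= 7:11

7:11


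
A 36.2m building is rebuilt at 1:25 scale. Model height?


Model size = real / scale
= 36.2 / 25
= 1.4480 m

1.4480 m


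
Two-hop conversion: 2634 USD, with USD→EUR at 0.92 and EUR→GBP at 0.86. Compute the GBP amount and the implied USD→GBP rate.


Step 1: 2634 USD × 0.92 = 2423.28 EUR
Step 2: 2423.28 EUR × 0.86 = 2084.02 GBP
Implied rate USD→GBP = 0.92 × 0.86 = 0.7912
= 2084.02 GBP; implied rate 0.7912 GBP/USD

2084.02 GBP; implied rate 0.7912 GBP/USD


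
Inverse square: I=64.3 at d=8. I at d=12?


I₁d₁² = I₂d₂²
I₂ = I₁ × (d₁/d₂)²
= 64.3 × (8/12)²
= 64.3 × 64/144
= 4115.2/144
≈ 28.5778

28.5778


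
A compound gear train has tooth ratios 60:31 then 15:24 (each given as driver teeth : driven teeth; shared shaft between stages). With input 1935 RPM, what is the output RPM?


Stage 1: RPM_B = RPM_A × t_A/t_B = 1935 × 60/31 = 116100/31 ≈ 3745.16
B and C share a shaft → RPM_C = RPM_B
Stage 2: RPM_D = RPM_C × t_C/t_D = RPM_A × (t_A×t_C)/(t_B×t_D)
Overall ratio = (60×15)/(31×24) = 900/744
RPM_D = 1935 × 900/744 = 1741500/744
≈ 2340.73 RPM

2340.73 RPM


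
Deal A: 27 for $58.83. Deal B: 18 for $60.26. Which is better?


Deal A: $58.83/27 = $2.1789/unit
Deal B: $60.26/18 = $3.3478/unit
A is cheaper per unit
= Deal A

Deal A


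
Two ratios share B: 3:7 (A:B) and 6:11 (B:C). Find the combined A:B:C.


Match B: multiply A:B by 6 → 18:42
Multiply B:C by 7 → 42:77
Combined: 18:42:77
GCD = 1
= 18:42:77

18:42:77


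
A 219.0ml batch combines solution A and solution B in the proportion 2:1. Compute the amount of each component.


Total parts = 2 + 1 = 3
solution A: 219.0 × 2/3 = 146.0ml
solution B: 219.0 × 1/3 = 73.0ml
= 146.0ml and 73.0ml

146.0ml and 73.0ml


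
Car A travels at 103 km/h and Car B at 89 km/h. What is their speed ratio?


Ratio = 103:89
GCD = 1
Simplified = 103:89
Time ratio (same distance) = 89:103
Speed ratio = 103:89

103:89


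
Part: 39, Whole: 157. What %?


Percentage = (part / whole) × 100
= (39 / 157) × 100
≈ 24.84%

24.84%


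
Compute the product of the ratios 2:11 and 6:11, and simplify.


Compound ratio = (2×6) : (11×11)
= 12:121
GCD = 1
= 12:121

12:121


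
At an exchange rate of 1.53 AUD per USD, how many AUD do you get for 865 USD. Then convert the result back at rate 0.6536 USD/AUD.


Amount × rate = 865 × 1.53 = 1323.45 AUD
Round-trip: 1323.45 × 0.6536 = 865.01 USD
= 1323.45 AUD, then 865.01 USD

1323.45 AUD, then 865.01 USD


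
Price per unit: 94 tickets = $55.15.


Unit rate = total / quantity
= 55.15 / 94
= $0.59 per unit

$0.59 per unit


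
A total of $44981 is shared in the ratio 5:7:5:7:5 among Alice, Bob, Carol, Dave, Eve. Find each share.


Total parts = 5 + 7 + 5 + 7 + 5 = 29
Alice: 44981 × 5/29 = 7755.34
Bob: 44981 × 7/29 = 10857.48
Carol: 44981 × 5/29 = 7755.34
Dave: 44981 × 7/29 = 10857.48
Eve: 44981 × 5/29 = 7755.34
= Alice: $7755.34, Bob: $10857.48, Carol: $7755.34, Dave: $10857.48, Eve: $7755.34

Alice: $7755.34, Bob: $10857.48, Carol: $7755.34, Dave: $10857.48, Eve: $7755.34


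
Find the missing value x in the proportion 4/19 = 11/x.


Cross multiply: 4 × x = 19 × 11
4x = 209
x = 209 / 4
= 52.25

52.25


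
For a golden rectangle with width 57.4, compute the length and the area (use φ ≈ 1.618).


φ = (1 + √5) / 2 ≈ 1.618
Length = width × φ = 57.4 × 1.618 = 92.8732
≈ 92.87
Area = width × length = 57.4 × 92.8732 = 5330.92168 ≈ 5330.92
= Length: 92.87, Area: 5330.92

Length: 92.87, Area: 5330.92


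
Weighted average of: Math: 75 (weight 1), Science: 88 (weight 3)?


Numerator = 75×1 + 88×3
= 75 + 264
= 339
Total weight = 4
Weighted avg = 339/4
= 84.75

84.75


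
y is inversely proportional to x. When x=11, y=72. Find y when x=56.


Inverse proportion: x × y = constant
k = 11 × 72 = 792
y₂ = k / 56 = 792 / 56
= 14.14

14.14


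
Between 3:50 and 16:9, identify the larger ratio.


3/50 = 0.0600
16/9 = 1.7778
0.0600 < 1.7778, so 3:50 is less
= 16:9

16:9


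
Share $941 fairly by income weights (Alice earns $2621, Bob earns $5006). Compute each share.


Total income = 2621 + 5006 = $7627
Alice: $941 × 2621/7627 = $323.37
Bob: $941 × 5006/7627 = $617.63
= Alice: $323.37, Bob: $617.63

Alice: $323.37, Bob: $617.63


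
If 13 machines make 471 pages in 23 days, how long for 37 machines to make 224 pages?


Days ∝ work / workers, so d₂ = d₁ × (m₁/m₂) × (w₂/w₁)
Workers factor (inverse): 13/37 ≈ 0.3514
Work factor (direct): 224/471 ≈ 0.4756
d₂ = 23 × 13/37 × 224/471 = (23 × 13 × 224) / (37 × 471) = 66976/17427
≈ 3.84 days

3.84 days


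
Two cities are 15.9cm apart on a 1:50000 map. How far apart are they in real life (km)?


Real distance = map distance × scale
= 15.9cm × 50000
= 795000 cm = 7950.0 m
= 7.950 km

7.950 km


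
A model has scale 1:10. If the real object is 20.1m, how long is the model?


Model size = real / scale
= 20.1 / 10
= 2.0100 m

2.0100 m


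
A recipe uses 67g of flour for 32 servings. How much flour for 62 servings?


Direct proportion: y/x = constant
k = 67/32 ≈ 2.0938
y₂ = k × 62 = 67 × 62 / 32 = 4154/32
≈ 129.81

129.81


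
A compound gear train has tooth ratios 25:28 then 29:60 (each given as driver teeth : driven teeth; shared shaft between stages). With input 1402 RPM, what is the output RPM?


Stage 1: RPM_B = RPM_A × t_A/t_B = 1402 × 25/28 = 35050/28 ≈ 1251.79
B and C share a shaft → RPM_C = RPM_B
Stage 2: RPM_D = RPM_C × t_C/t_D = RPM_A × (t_A×t_C)/(t_B×t_D)
Overall ratio = (25×29)/(28×60) = 725/1680
RPM_D = 1402 × 725/1680 = 1016450/1680
≈ 605.03 RPM

605.03 RPM


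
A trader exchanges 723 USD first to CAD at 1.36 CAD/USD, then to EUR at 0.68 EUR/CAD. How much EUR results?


Step 1: 723 USD × 1.36 = 983.28 CAD
Step 2: 983.28 CAD × 0.68 = 668.63 EUR
Implied rate USD→EUR = 1.36 × 0.68 = 0.9248
= 668.63 EUR

668.63 EUR


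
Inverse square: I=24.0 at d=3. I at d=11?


I₁d₁² = I₂d₂²
I₂ = I₁ × (d₁/d₂)²
= 24.0 × (3/11)²
= 24.0 × 9/121
= 216/121
≈ 1.7851

1.7851


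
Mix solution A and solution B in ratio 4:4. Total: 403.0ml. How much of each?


Total parts = 4 + 4 = 8
solution A: 403.0 × 4/8 = 201.5ml
solution B: 403.0 × 4/8 = 201.5ml
= 201.5ml and 201.5ml

201.5ml and 201.5ml


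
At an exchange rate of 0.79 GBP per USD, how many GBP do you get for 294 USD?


Amount × rate = 294 × 0.79
= 232.26 GBP

232.26 GBP


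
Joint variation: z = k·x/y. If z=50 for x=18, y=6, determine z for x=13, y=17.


z = k·x/y
Solve for k using the known point: k = z·y/x = 50×6/18 = 300/18 ≈ 16.6667
Now evaluate at x=13, y=17:
z = k × 13 / 17 = (300 × 13) / (18 × 17) = 3900/306
≈ 12.7451

12.7451


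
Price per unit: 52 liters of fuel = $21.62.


Unit rate = total / quantity
= 21.62 / 52
= $0.42 per unit

$0.42 per unit


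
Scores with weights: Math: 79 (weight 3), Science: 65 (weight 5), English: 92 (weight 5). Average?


Numerator = 79×3 + 65×5 + 92×5
= 237 + 325 + 460
= 1022
Total weight = 13
Weighted avg = 1022/13
= 78.62

78.62


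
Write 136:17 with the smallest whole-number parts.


GCD(136, 17) = 17
136/17 : 17/17
= 8:1

8:1


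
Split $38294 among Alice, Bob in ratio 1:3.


Total parts = 1 + 3 = 4
Alice: 38294 × 1/4 = 9573.50
Bob: 38294 × 3/4 = 28720.50
= Alice: $9573.50, Bob: $28720.50

Alice: $9573.50, Bob: $28720.50


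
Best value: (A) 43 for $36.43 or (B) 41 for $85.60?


Deal A: $36.43/43 = $0.8472/unit
Deal B: $85.60/41 = $2.0878/unit
A is cheaper per unit
= Deal A

Deal A


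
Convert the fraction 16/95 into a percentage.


Percentage = (part / whole) × 100
= (16 / 95) × 100
≈ 16.84%

16.84%


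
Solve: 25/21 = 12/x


Cross multiply: 25 × x = 21 × 12
25x = 252
x = 252 / 25
= 10.08

10.08


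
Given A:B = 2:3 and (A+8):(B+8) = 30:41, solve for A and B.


Let A = 2k, B = 3k.
(2k + 8) / (3k + 8) = 30/41
Cross-multiply: 41(2k + 8) = 30(3k + 8)
82k + 328 = 90k + 240
82k - 90k = 240 - 328
-8k = -88
k = -88/-8 = 11
A = 2×11 = 22, B = 3×11 = 33
= A = 22, B = 33

A = 22, B = 33


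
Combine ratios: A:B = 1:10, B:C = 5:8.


Match B: multiply A:B by 5 → 5:50
Multiply B:C by 10 → 50:80
Combined: 5:50:80
GCD = 5
= 1:10:16

1:10:16


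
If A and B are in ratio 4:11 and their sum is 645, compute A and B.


Let A = 4k, B = 11k.
4k + 11k = 645
15k = 645 → k = 645/15 = 43
A = 4×43 = 172, B = 11×43 = 473
= A = 172, B = 473

A = 172, B = 473


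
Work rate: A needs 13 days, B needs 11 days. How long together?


Rate of A = 1/13 per day
Rate of B = 1/11 per day
Combined rate = 1/13 + 1/11 = 24/143 ≈ 0.1678 per day
Days = 1 / combined rate = 143/24
≈ 5.96 days

5.96 days


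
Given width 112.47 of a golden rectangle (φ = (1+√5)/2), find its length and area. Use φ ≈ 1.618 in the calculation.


φ = (1 + √5) / 2 ≈ 1.618
Length = width × φ = 112.47 × 1.618 = 181.97646
≈ 181.98
Area = width × length = 112.47 × 181.97646 = 20466.8924562 ≈ 20466.89
= Length: 181.98, Area: 20466.89

Length: 181.98, Area: 20466.89


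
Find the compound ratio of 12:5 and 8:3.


Compound ratio = (12×8) : (5×3)
= 96:15
GCD = 3
= 32:5

32:5


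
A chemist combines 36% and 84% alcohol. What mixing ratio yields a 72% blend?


Let x parts of 36% mix with y parts of 84%.
36x + 84y = 72(x + y)
36x + 84y = 72x + 72y
x(36 - 72) = y(72 - 84)
x/y = (84 - 72)/(72 - 36) = 12/36
Simplify: 1:3
= 1:3

1:3


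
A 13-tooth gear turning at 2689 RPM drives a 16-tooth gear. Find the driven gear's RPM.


Gear ratio = 13:16 = 13:16
RPM_B = RPM_A × (teeth_A / teeth_B)
= 2689 × (13/16)
= 2184.8 RPM

2184.8 RPM


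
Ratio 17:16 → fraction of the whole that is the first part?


Total parts = 17 + 16 = 33
First part: 17/33 = 17/33
= 17/33

17/33


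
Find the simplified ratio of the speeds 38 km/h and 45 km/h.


Ratio = 38:45
GCD = 1
Simplified = 38:45
Time ratio (same distance) = 45:38
Speed ratio = 38:45

38:45


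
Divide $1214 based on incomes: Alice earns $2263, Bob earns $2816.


Total income = 2263 + 2816 = $5079
Alice: $1214 × 2263/5079 = $540.91
Bob: $1214 × 2816/5079 = $673.09
= Alice: $540.91, Bob: $673.09

Alice: $540.91, Bob: $673.09


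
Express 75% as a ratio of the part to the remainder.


75% means 75 parts out of 100; remainder = 25
Part : remainder = 75:25
GCD = 25
= 3:1

3:1


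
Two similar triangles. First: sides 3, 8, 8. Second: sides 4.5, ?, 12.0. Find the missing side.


Scale factor = 4.5/3 = 1.5
Missing side = 8 × 1.5
= 12.0

12.0


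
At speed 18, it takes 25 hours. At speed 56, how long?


Inverse proportion: x × y = constant
k = 18 × 25 = 450
y₂ = k / 56 = 450 / 56
= 8.04

8.04


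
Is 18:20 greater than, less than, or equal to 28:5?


18/20 = 0.9000
28/5 = 5.6000
0.9000 < 5.6000, so 18:20 is less
= less than

less than


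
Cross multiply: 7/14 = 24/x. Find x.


Cross multiply: 7 × x = 14 × 24
7x = 336
x = 336 / 7
= 48.00

48.00


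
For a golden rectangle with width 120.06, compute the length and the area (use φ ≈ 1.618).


φ = (1 + √5) / 2 ≈ 1.618
Length = width × φ = 120.06 × 1.618 = 194.25708
≈ 194.26
Area = width × length = 120.06 × 194.25708 = 23322.5050248 ≈ 23322.51
= Length: 194.26, Area: 23322.51

Length: 194.26, Area: 23322.51


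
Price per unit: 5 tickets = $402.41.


Unit rate = total / quantity
= 402.41 / 5
= $80.48 per unit

$80.48 per unit


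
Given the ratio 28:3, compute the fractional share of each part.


Total parts = 28 + 3 = 31
First part: 28/31 = 28/31
Second part: 3/31 = 3/31
= 28/31 and 3/31

28/31 and 3/31


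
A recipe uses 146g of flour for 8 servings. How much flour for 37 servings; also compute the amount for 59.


Direct proportion: y/x = constant
k = 146/8 = 18.2500
y at x=37: k × 37 = 146 × 37 / 8 = 5402/8 = 675.25
y at x=59: k × 59 = 146 × 59 / 8 = 8614/8 = 1076.75
= 675.25 and 1076.75

675.25 and 1076.75


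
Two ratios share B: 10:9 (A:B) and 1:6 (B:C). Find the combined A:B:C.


Match B: multiply A:B by 1 → 10:9
Multiply B:C by 9 → 9:54
Combined: 10:9:54
GCD = 1
= 10:9:54

10:9:54


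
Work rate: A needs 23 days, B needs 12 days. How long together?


Rate of A = 1/23 per day
Rate of B = 1/12 per day
Combined rate = 1/23 + 1/12 = 35/276 ≈ 0.1268 per day
Days = 1 / combined rate = 276/35
≈ 7.89 days

7.89 days


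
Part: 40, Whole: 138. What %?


Percentage = (part / whole) × 100
= (40 / 138) × 100
≈ 28.99%

28.99%


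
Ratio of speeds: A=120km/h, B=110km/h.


Ratio = 120:110
GCD = 10
Simplified = 12:11
Time ratio (same distance) = 11:12
Speed ratio = 12:11

12:11


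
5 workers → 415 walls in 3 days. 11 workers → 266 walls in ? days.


Days ∝ work / workers, so d₂ = d₁ × (m₁/m₂) × (w₂/w₁)
Workers factor (inverse): 5/11 ≈ 0.4545
Work factor (direct): 266/415 ≈ 0.6410
d₂ = 3 × 5/11 × 266/415 = (3 × 5 × 266) / (11 × 415) = 3990/4565
≈ 0.87 days

0.87 days
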